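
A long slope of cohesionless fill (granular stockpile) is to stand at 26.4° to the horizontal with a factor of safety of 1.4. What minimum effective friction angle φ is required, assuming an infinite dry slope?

FS = tanφ/tanβ ⇒ tanφ = FS · tanβ = 1.4 · tan26.4° = 0.6950
φ = arctan(0.6950) = 34.80°

φ = 34.8°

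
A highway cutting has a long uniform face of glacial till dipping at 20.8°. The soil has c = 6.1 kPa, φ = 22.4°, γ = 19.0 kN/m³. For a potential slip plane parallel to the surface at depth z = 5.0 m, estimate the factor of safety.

For an infinite slope with a slip plane parallel to the surface (no pore pressure): FS = [c + γz cos²β tanφ] / [γz sinβ cosβ].
γz = 19.0·5.0 = 95.00 kN/m²
Numerator = 6.1 + 95.00·cos²20.8°·tan22.4° = 6.1 + 95.00·0.8739·0.4122 = 40.319 kPa
Denominator = 95.00·sin20.8°·cos20.8° = 95.00·0.3551·0.9348 = 31.536 kPa
FS = 40.319 / 31.536 = 1.278

FS = 1.28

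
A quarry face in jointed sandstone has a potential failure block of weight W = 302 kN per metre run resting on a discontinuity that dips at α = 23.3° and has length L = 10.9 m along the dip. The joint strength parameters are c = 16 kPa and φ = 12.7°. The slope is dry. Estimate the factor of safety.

FS = 1.98

Resolving the block weight along and normal to the plane and applying the Mohr–Coulomb strength on the joint:
N' = W cosα = 302·cos23.3° = 277.4 kN/m
Driving force T = W sinα = 302·sin23.3° = 119.5 kN/m
Resisting force R = c·L + N'·tanφ = 16·10.9 + 277.4·tan12.7° = 174.4 + 62.5 = 236.9 kN/m
FS = R / T = 236.9 / 119.5 = 1.983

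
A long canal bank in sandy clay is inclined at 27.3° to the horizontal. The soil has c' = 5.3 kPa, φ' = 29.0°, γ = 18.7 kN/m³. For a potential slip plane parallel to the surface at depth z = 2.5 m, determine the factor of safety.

FS = 1.35

For an infinite slope with a slip plane parallel to the surface (no pore pressure): FS = [c' + γz cos²β tanφ'] / [γz sinβ cosβ].
γz = 18.7·2.5 = 46.75 kN/m²
Numerator = 5.3 + 46.75·cos²27.3°·tan29.0° = 5.3 + 46.75·0.7896·0.5543 = 25.763 kPa
Denominator = 46.75·sin27.3°·cos27.3° = 46.75·0.4586·0.8886 = 19.054 kPa
FS = 25.763 / 19.054 = 1.352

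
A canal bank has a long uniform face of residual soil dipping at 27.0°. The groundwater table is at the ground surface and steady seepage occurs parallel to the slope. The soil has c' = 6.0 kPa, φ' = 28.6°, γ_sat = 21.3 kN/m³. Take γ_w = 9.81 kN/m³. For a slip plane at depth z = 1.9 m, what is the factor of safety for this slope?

FS = 0.94

With seepage parallel to the slope and the water table at the surface, the effective normal stress on the slip plane uses the buoyant unit weight γ' = γ_sat − γ_w while the driving shear stress uses γ_sat:
FS = [c' + γ' z cos²β tanφ'] / [γ_sat z sinβ cosβ]
γ' = 21.3 − 9.81 = 11.49 kN/m³
Numerator = 6.0 + 11.49·1.9·cos²27.0°·tan28.6° = 6.0 + 11.49·1.9·0.7939·0.5452 = 15.449 kPa
Denominator = 21.3·1.9·sin27.0°·cos27.0° = 21.3·1.9·0.4540·0.8910 = 16.370 kPa
FS = 15.449 / 16.370 = 0.944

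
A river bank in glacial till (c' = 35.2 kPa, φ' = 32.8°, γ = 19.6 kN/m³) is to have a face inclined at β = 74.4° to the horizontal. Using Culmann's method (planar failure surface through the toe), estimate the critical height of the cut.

Culmann's analysis gives the critical failure plane at α_cr = (β + φ')/2 = (74.4 + 32.8)/2 = 53.6°, and the critical height
H_c = (4c'/γ) · sinβ cosφ' / [1 − cos(β − φ')]
    = (4·35.2/19.6) · sin74.4°·cos32.8° / [1 − cos(41.6°)]
    = 7.184 · 0.9632·0.8406 / [1 − 0.7478]
    = 7.184 · 0.8096 / 0.2522
    = 23.06 m

H_c = 23.06 m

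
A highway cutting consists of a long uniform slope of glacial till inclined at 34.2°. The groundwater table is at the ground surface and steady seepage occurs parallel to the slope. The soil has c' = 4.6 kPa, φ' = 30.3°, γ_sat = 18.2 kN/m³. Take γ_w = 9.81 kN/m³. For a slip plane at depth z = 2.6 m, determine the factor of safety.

FS = 0.61

With seepage parallel to the slope and the water table at the surface, the effective normal stress on the slip plane uses the buoyant unit weight γ' = γ_sat − γ_w while the driving shear stress uses γ_sat:
FS = [c' + γ' z cos²β tanφ'] / [γ_sat z sinβ cosβ]
γ' = 18.2 − 9.81 = 8.39 kN/m³
Numerator = 4.6 + 8.39·2.6·cos²34.2°·tan30.3° = 4.6 + 8.39·2.6·0.6841·0.5844 = 13.320 kPa
Denominator = 18.2·2.6·sin34.2°·cos34.2° = 18.2·2.6·0.5621·0.8271 = 21.999 kPa
FS = 13.320 / 21.999 = 0.605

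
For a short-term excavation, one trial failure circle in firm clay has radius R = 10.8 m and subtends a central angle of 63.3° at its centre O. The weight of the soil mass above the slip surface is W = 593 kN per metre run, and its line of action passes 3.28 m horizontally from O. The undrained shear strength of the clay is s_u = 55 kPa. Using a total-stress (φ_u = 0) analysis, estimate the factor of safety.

FS = 3.64

Taking moments about the centre O, the resisting moment is provided by the undrained shear strength acting along the arc:
Arc length L_a = R·θ = 10.8·(63.3°·π/180) = 10.8·1.1048 = 11.93 m
M_R = s_u·L_a·R = 55·11.93·10.8 = 7087.5 kN·m/m
M_D = W·d = 593·3.28 = 1945.0 kN·m/m
FS = M_R / M_D = 7087.5 / 1945.0 = 3.644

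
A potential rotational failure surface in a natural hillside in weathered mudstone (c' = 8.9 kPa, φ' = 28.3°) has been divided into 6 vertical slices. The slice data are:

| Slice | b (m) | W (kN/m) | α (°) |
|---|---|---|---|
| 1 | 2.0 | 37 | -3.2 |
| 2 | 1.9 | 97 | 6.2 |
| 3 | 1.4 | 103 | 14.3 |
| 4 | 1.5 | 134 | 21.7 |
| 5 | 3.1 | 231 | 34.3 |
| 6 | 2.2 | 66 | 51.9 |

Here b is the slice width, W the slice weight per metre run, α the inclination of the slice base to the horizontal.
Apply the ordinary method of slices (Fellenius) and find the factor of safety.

FS = 1.67

Ordinary method of slices: FS = Σ[c'·Δl_i + (W_i cosα_i)·tanφ'] / Σ W_i sinα_i, with Δl_i = b_i / cosα_i.
Slice 1: Δl = 2.0/cos(-3.2°) = 2.003 m; N'_1 = 37·cos(-3.2°) = 36.9; c'Δl = 17.83; W sinα = -2.1
Slice 2: Δl = 1.9/cos6.2° = 1.911 m; N'_2 = 97·cos6.2° = 96.4; c'Δl = 17.01; W sinα = 10.5
Slice 3: Δl = 1.4/cos14.3° = 1.445 m; N'_3 = 103·cos14.3° = 99.8; c'Δl = 12.86; W sinα = 25.4
Slice 4: Δl = 1.5/cos21.7° = 1.614 m; N'_4 = 134·cos21.7° = 124.5; c'Δl = 14.37; W sinα = 49.5
Slice 5: Δl = 3.1/cos34.3° = 3.753 m; N'_5 = 231·cos34.3° = 190.8; c'Δl = 33.40; W sinα = 130.2
Slice 6: Δl = 2.2/cos51.9° = 3.565 m; N'_6 = 66·cos51.9° = 40.7; c'Δl = 31.73; W sinα = 51.9
Σc'Δl = 127.2 kN/m; ΣN' = 589.2 kN/m; ΣW sinα = 265.5 kN/m
Resisting = 127.2 + 589.2·tan28.3° = 127.2 + 317.3 = 444.5 kN/m
FS = 444.5 / 265.5 = 1.674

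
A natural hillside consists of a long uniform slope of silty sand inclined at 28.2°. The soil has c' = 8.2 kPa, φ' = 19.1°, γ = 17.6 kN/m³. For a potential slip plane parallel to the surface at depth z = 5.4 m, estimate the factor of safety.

For an infinite slope with a slip plane parallel to the surface (no pore pressure): FS = [c' + γz cos²β tanφ'] / [γz sinβ cosβ].
γz = 17.6·5.4 = 95.04 kN/m²
Numerator = 8.2 + 95.04·cos²28.2°·tan19.1° = 8.2 + 95.04·0.7767·0.3463 = 33.761 kPa
Denominator = 95.04·sin28.2°·cos28.2° = 95.04·0.4726·0.8813 = 39.580 kPa
FS = 33.761 / 39.580 = 0.853

FS = 0.85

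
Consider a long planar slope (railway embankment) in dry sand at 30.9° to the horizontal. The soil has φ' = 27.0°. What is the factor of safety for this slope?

For a dry cohesionless infinite slope the factor of safety is FS = tanφ' / tanβ.
FS = tan27.0° / tan30.9° = 0.5095 / 0.5985 = 0.851

FS = 0.85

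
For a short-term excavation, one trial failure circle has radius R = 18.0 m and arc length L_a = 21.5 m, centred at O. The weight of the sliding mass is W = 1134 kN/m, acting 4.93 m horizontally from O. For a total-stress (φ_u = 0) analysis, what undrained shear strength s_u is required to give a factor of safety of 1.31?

s_u = 18.9 kPa

FS = s_u·L_a·R / (W·d), so s_u = FS·W·d / (L_a·R).
s_u = 1.31·1134·4.93 / (21.50·18.0) = 7323.7 / 387.00 = 18.92 kPa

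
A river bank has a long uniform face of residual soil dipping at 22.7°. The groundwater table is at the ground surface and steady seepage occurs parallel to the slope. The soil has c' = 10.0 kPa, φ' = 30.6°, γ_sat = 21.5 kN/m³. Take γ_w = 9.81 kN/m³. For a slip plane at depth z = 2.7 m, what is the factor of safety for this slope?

With seepage parallel to the slope and the water table at the surface, the effective normal stress on the slip plane uses the buoyant unit weight γ' = γ_sat − γ_w while the driving shear stress uses γ_sat:
FS = [c' + γ' z cos²β tanφ'] / [γ_sat z sinβ cosβ]
γ' = 21.5 − 9.81 = 11.69 kN/m³
Numerator = 10.0 + 11.69·2.7·cos²22.7°·tan30.6° = 10.0 + 11.69·2.7·0.8511·0.5914 = 25.886 kPa
Denominator = 21.5·2.7·sin22.7°·cos22.7° = 21.5·2.7·0.3859·0.9225 = 20.667 kPa
FS = 25.886 / 20.667 = 1.253

FS = 1.25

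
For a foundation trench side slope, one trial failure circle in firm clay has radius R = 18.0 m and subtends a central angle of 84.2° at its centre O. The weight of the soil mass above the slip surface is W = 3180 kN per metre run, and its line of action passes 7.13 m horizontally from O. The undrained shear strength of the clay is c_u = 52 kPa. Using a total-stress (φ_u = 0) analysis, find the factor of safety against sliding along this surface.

Taking moments about the centre O, the resisting moment is provided by the undrained shear strength acting along the arc:
Arc length L_a = R·θ = 18.0·(84.2°·π/180) = 18.0·1.4696 = 26.45 m
M_R = c_u·L_a·R = 52·26.45·18.0 = 24759.3 kN·m/m
M_D = W·d = 3180·7.13 = 22673.4 kN·m/m
FS = M_R / M_D = 24759.3 / 22673.4 = 1.092

FS = 1.09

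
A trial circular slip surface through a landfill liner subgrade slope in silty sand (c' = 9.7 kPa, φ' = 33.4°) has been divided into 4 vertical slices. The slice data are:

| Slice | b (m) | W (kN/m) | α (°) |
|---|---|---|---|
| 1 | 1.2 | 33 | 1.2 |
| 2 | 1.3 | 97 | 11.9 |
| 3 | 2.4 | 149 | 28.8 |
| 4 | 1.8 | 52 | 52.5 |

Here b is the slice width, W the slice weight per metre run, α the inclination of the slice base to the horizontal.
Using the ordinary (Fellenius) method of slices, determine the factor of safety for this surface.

FS = 2.03

Ordinary method of slices: FS = Σ[c'·Δl_i + (W_i cosα_i)·tanφ'] / Σ W_i sinα_i, with Δl_i = b_i / cosα_i.
Slice 1: Δl = 1.2/cos1.2° = 1.200 m; N'_1 = 33·cos1.2° = 33.0; c'Δl = 11.64; W sinα = 0.7
Slice 2: Δl = 1.3/cos11.9° = 1.329 m; N'_2 = 97·cos11.9° = 94.9; c'Δl = 12.89; W sinα = 20.0
Slice 3: Δl = 2.4/cos28.8° = 2.739 m; N'_3 = 149·cos28.8° = 130.6; c'Δl = 26.57; W sinα = 71.8
Slice 4: Δl = 1.8/cos52.5° = 2.957 m; N'_4 = 52·cos52.5° = 31.7; c'Δl = 28.68; W sinα = 41.3
Σc'Δl = 79.8 kN/m; ΣN' = 290.1 kN/m; ΣW sinα = 133.7 kN/m
Resisting = 79.8 + 290.1·tan33.4° = 79.8 + 191.3 = 271.1 kN/m
FS = 271.1 / 133.7 = 2.027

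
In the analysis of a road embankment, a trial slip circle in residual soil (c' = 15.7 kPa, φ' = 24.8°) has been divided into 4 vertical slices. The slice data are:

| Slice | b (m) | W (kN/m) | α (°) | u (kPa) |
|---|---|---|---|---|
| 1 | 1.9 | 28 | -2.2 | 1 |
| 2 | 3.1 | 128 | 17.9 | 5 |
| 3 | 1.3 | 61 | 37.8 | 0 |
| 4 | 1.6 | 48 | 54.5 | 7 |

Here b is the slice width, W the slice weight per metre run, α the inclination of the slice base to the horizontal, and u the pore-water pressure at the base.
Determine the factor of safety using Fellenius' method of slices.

FS = 2.07

Ordinary method of slices: FS = Σ[c'·Δl_i + (W_i cosα_i − u_i·Δl_i)·tanφ'] / Σ W_i sinα_i, with Δl_i = b_i / cosα_i.
Slice 1: Δl = 1.9/cos(-2.2°) = 1.901 m; N'_1 = 28·cos(-2.2°) − 1·1.901 = 26.1; c'Δl = 29.85; W sinα = -1.1
Slice 2: Δl = 3.1/cos17.9° = 3.258 m; N'_2 = 128·cos17.9° − 5·3.258 = 105.5; c'Δl = 51.15; W sinα = 39.3
Slice 3: Δl = 1.3/cos37.8° = 1.645 m; N'_3 = 61·cos37.8° − 0·1.645 = 48.2; c'Δl = 25.83; W sinα = 37.4
Slice 4: Δl = 1.6/cos54.5° = 2.755 m; N'_4 = 48·cos54.5° − 7·2.755 = 8.6; c'Δl = 43.26; W sinα = 39.1
Σc'Δl = 150.1 kN/m; ΣN' = 188.4 kN/m; ΣW sinα = 114.7 kN/m
Resisting = 150.1 + 188.4·tan24.8° = 150.1 + 87.0 = 237.1 kN/m
FS = 237.1 / 114.7 = 2.067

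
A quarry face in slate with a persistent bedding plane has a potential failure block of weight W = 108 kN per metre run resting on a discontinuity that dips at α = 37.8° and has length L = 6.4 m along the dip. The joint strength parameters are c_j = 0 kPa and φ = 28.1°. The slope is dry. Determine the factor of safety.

FS = 0.69

Resolving the block weight along and normal to the plane and applying the Mohr–Coulomb strength on the joint:
N' = W cosα = 108·cos37.8° = 85.3 kN/m
Driving force T = W sinα = 108·sin37.8° = 66.2 kN/m
Resisting force R = c_j·L + N'·tanφ = 0·6.4 + 85.3·tan28.1° = 0.0 + 45.6 = 45.6 kN/m
FS = R / T = 45.6 / 66.2 = 0.688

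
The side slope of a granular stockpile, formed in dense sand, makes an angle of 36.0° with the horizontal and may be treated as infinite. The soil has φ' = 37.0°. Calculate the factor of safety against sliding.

FS = 1.04

For a dry cohesionless infinite slope the factor of safety is FS = tanφ' / tanβ.
FS = tan37.0° / tan36.0° = 0.7536 / 0.7265 = 1.037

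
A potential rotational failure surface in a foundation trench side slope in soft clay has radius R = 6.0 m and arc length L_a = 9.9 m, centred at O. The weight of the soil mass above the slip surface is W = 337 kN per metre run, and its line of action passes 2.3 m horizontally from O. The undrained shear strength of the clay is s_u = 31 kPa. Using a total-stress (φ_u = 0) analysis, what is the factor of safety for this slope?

FS = 2.38

Taking moments about the centre O, the resisting moment is provided by the undrained shear strength acting along the arc:
M_R = s_u·L_a·R = 31·9.90·6.0 = 1841.4 kN·m/m
M_D = W·d = 337·2.3 = 775.1 kN·m/m
FS = M_R / M_D = 1841.4 / 775.1 = 2.376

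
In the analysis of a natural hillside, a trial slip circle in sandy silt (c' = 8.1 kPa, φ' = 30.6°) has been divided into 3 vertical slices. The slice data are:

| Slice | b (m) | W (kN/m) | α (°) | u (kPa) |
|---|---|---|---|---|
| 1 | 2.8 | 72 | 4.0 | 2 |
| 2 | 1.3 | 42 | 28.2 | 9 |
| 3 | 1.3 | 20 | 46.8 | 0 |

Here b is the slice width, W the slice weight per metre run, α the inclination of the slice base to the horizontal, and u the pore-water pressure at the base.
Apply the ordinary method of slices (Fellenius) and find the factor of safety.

FS = 2.82

Ordinary method of slices: FS = Σ[c'·Δl_i + (W_i cosα_i − u_i·Δl_i)·tanφ'] / Σ W_i sinα_i, with Δl_i = b_i / cosα_i.
Slice 1: Δl = 2.8/cos4.0° = 2.807 m; N'_1 = 72·cos4.0° − 2·2.807 = 66.2; c'Δl = 22.74; W sinα = 5.0
Slice 2: Δl = 1.3/cos28.2° = 1.475 m; N'_2 = 42·cos28.2° − 9·1.475 = 23.7; c'Δl = 11.95; W sinα = 19.8
Slice 3: Δl = 1.3/cos46.8° = 1.899 m; N'_3 = 20·cos46.8° − 0·1.899 = 13.7; c'Δl = 15.38; W sinα = 14.6
Σc'Δl = 50.1 kN/m; ΣN' = 103.6 kN/m; ΣW sinα = 39.4 kN/m
Resisting = 50.1 + 103.6·tan30.6° = 50.1 + 61.3 = 111.4 kN/m
FS = 111.4 / 39.4 = 2.823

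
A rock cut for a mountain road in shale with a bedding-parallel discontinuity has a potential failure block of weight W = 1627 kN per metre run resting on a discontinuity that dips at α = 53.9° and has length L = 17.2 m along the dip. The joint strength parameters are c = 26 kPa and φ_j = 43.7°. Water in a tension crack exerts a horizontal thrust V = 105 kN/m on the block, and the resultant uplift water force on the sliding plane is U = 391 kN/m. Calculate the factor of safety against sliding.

Resolving the block weight along and normal to the plane and applying the Mohr–Coulomb strength on the joint:
N' = W cosα − U − V sinα = 1627·cos53.9° − 391 − 105·sin53.9° = 482.8 kN/m
Driving force T = W sinα + V cosα = 1627·sin53.9° + 105·cos53.9° = 1376.5 kN/m
Resisting force R = c·L + N'·tanφ_j = 26·17.2 + 482.8·tan43.7° = 447.2 + 461.4 = 908.6 kN/m
FS = R / T = 908.6 / 1376.5 = 0.660

FS = 0.66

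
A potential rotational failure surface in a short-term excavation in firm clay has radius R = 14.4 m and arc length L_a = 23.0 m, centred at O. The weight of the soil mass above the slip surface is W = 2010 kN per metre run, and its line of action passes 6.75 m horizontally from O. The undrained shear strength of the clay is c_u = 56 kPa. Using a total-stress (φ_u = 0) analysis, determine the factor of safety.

Taking moments about the centre O, the resisting moment is provided by the undrained shear strength acting along the arc:
M_R = c_u·L_a·R = 56·23.00·14.4 = 18547.2 kN·m/m
M_D = W·d = 2010·6.75 = 13567.5 kN·m/m
FS = M_R / M_D = 18547.2 / 13567.5 = 1.367

FS = 1.37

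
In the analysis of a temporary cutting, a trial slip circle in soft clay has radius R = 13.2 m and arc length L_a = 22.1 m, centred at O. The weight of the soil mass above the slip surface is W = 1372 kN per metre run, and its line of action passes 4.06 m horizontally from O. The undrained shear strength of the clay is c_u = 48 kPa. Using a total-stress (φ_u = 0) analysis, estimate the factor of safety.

Taking moments about the centre O, the resisting moment is provided by the undrained shear strength acting along the arc:
M_R = c_u·L_a·R = 48·22.10·13.2 = 14002.6 kN·m/m
M_D = W·d = 1372·4.06 = 5570.3 kN·m/m
FS = M_R / M_D = 14002.6 / 5570.3 = 2.514

FS = 2.51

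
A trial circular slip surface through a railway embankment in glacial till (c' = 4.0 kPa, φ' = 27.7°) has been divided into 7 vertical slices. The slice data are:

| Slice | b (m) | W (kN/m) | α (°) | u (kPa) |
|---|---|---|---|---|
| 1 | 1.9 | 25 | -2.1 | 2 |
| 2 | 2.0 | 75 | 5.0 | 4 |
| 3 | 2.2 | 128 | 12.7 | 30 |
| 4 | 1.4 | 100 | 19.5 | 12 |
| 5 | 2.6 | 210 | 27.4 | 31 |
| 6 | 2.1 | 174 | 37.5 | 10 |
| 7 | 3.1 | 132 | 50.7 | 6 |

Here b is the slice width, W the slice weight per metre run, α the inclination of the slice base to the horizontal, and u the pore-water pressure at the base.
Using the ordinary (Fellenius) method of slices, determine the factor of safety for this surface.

FS = 0.88

Ordinary method of slices: FS = Σ[c'·Δl_i + (W_i cosα_i − u_i·Δl_i)·tanφ'] / Σ W_i sinα_i, with Δl_i = b_i / cosα_i.
Slice 1: Δl = 1.9/cos(-2.1°) = 1.901 m; N'_1 = 25·cos(-2.1°) − 2·1.901 = 21.2; c'Δl = 7.61; W sinα = -0.9
Slice 2: Δl = 2.0/cos5.0° = 2.008 m; N'_2 = 75·cos5.0° − 4·2.008 = 66.7; c'Δl = 8.03; W sinα = 6.5
Slice 3: Δl = 2.2/cos12.7° = 2.255 m; N'_3 = 128·cos12.7° − 30·2.255 = 57.2; c'Δl = 9.02; W sinα = 28.1
Slice 4: Δl = 1.4/cos19.5° = 1.485 m; N'_4 = 100·cos19.5° − 12·1.485 = 76.4; c'Δl = 5.94; W sinα = 33.4
Slice 5: Δl = 2.6/cos27.4° = 2.929 m; N'_5 = 210·cos27.4° − 31·2.929 = 95.7; c'Δl = 11.71; W sinα = 96.6
Slice 6: Δl = 2.1/cos37.5° = 2.647 m; N'_6 = 174·cos37.5° − 10·2.647 = 111.6; c'Δl = 10.59; W sinα = 105.9
Slice 7: Δl = 3.1/cos50.7° = 4.894 m; N'_7 = 132·cos50.7° − 6·4.894 = 54.2; c'Δl = 19.58; W sinα = 102.1
Σc'Δl = 72.5 kN/m; ΣN' = 483.0 kN/m; ΣW sinα = 371.9 kN/m
Resisting = 72.5 + 483.0·tan27.7° = 72.5 + 253.6 = 326.1 kN/m
FS = 326.1 / 371.9 = 0.877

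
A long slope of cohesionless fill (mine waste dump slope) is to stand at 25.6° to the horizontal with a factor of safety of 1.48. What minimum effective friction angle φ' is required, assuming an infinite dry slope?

FS = tanφ'/tanβ ⇒ tanφ' = FS · tanβ = 1.48 · tan25.6° = 0.7091
φ' = arctan(0.7091) = 35.34°

φ' = 35.3°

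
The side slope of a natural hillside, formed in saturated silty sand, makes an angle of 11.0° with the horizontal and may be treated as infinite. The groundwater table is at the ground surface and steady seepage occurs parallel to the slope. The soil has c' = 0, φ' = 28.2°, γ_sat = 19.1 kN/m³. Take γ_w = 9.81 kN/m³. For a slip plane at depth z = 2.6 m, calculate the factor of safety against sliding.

FS = 1.34

With seepage parallel to the slope and the water table at the surface, the effective normal stress on the slip plane uses the buoyant unit weight γ' = γ_sat − γ_w while the driving shear stress uses γ_sat:
FS = [c' + γ' z cos²β tanφ'] / [γ_sat z sinβ cosβ]
(For c' = 0 this reduces to FS = (γ'/γ_sat)·tanφ'/tanβ.)
γ' = 19.1 − 9.81 = 9.29 kN/m³
Numerator = 0.0 + 9.29·2.6·cos²11.0°·tan28.2° = 0.0 + 9.29·2.6·0.9636·0.5362 = 12.480 kPa
Denominator = 19.1·2.6·sin11.0°·cos11.0° = 19.1·2.6·0.1908·0.9816 = 9.301 kPa
FS = 12.480 / 9.301 = 1.342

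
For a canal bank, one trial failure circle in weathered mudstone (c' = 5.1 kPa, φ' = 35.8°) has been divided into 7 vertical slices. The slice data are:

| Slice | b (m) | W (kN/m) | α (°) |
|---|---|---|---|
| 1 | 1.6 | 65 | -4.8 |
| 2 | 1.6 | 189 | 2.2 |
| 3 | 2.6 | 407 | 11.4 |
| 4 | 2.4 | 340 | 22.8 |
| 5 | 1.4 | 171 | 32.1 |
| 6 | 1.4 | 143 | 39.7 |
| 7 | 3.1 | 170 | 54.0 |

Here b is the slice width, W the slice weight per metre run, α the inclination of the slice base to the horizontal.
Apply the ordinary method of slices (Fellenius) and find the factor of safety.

Ordinary method of slices: FS = Σ[c'·Δl_i + (W_i cosα_i)·tanφ'] / Σ W_i sinα_i, with Δl_i = b_i / cosα_i.
Slice 1: Δl = 1.6/cos(-4.8°) = 1.606 m; N'_1 = 65·cos(-4.8°) = 64.8; c'Δl = 8.19; W sinα = -5.4
Slice 2: Δl = 1.6/cos2.2° = 1.601 m; N'_2 = 189·cos2.2° = 188.9; c'Δl = 8.17; W sinα = 7.3
Slice 3: Δl = 2.6/cos11.4° = 2.652 m; N'_3 = 407·cos11.4° = 399.0; c'Δl = 13.53; W sinα = 80.4
Slice 4: Δl = 2.4/cos22.8° = 2.603 m; N'_4 = 340·cos22.8° = 313.4; c'Δl = 13.28; W sinα = 131.8
Slice 5: Δl = 1.4/cos32.1° = 1.653 m; N'_5 = 171·cos32.1° = 144.9; c'Δl = 8.43; W sinα = 90.9
Slice 6: Δl = 1.4/cos39.7° = 1.820 m; N'_6 = 143·cos39.7° = 110.0; c'Δl = 9.28; W sinα = 91.3
Slice 7: Δl = 3.1/cos54.0° = 5.274 m; N'_7 = 170·cos54.0° = 99.9; c'Δl = 26.90; W sinα = 137.5
Σc'Δl = 87.8 kN/m; ΣN' = 1320.8 kN/m; ΣW sinα = 533.8 kN/m
Resisting = 87.8 + 1320.8·tan35.8° = 87.8 + 952.6 = 1040.4 kN/m
FS = 1040.4 / 533.8 = 1.949

FS = 1.95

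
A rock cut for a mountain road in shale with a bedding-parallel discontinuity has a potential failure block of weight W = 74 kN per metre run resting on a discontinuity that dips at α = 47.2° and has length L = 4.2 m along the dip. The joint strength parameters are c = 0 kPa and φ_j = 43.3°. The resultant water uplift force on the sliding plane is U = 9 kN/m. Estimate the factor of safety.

Resolving the block weight along and normal to the plane and applying the Mohr–Coulomb strength on the joint:
N' = W cosα − U = 74·cos47.2° − 9 = 41.3 kN/m
Driving force T = W sinα = 74·sin47.2° = 54.3 kN/m
Resisting force R = c·L + N'·tanφ_j = 0·4.2 + 41.3·tan43.3° = 0.0 + 38.9 = 38.9 kN/m
FS = R / T = 38.9 / 54.3 = 0.716

FS = 0.72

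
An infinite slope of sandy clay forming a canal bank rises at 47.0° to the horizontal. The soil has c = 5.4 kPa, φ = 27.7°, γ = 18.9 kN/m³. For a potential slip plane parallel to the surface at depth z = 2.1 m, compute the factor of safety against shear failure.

For an infinite slope with a slip plane parallel to the surface (no pore pressure): FS = [c + γz cos²β tanφ] / [γz sinβ cosβ].
γz = 18.9·2.1 = 39.69 kN/m²
Numerator = 5.4 + 39.69·cos²47.0°·tan27.7° = 5.4 + 39.69·0.4651·0.5250 = 15.092 kPa
Denominator = 39.69·sin47.0°·cos47.0° = 39.69·0.7314·0.6820 = 19.797 kPa
FS = 15.092 / 19.797 = 0.762

FS = 0.76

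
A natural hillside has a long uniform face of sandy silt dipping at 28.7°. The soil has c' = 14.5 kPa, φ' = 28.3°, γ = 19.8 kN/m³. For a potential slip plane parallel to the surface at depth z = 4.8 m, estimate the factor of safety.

FS = 1.35

For an infinite slope with a slip plane parallel to the surface (no pore pressure): FS = [c' + γz cos²β tanφ'] / [γz sinβ cosβ].
γz = 19.8·4.8 = 95.04 kN/m²
Numerator = 14.5 + 95.04·cos²28.7°·tan28.3° = 14.5 + 95.04·0.7694·0.5384 = 53.872 kPa
Denominator = 95.04·sin28.7°·cos28.7° = 95.04·0.4802·0.8771 = 40.033 kPa
FS = 53.872 / 40.033 = 1.346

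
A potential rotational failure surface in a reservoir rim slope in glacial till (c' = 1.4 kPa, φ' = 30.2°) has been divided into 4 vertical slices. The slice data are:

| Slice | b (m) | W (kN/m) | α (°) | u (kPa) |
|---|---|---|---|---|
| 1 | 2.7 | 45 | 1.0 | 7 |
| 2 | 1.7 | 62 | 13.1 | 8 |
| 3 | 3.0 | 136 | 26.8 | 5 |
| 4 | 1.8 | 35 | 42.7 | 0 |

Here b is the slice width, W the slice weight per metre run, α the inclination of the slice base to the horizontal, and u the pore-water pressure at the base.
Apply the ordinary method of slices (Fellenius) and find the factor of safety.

Ordinary method of slices: FS = Σ[c'·Δl_i + (W_i cosα_i − u_i·Δl_i)·tanφ'] / Σ W_i sinα_i, with Δl_i = b_i / cosα_i.
Slice 1: Δl = 2.7/cos1.0° = 2.700 m; N'_1 = 45·cos1.0° − 7·2.700 = 26.1; c'Δl = 3.78; W sinα = 0.8
Slice 2: Δl = 1.7/cos13.1° = 1.745 m; N'_2 = 62·cos13.1° − 8·1.745 = 46.4; c'Δl = 2.44; W sinα = 14.1
Slice 3: Δl = 3.0/cos26.8° = 3.361 m; N'_3 = 136·cos26.8° − 5·3.361 = 104.6; c'Δl = 4.71; W sinα = 61.3
Slice 4: Δl = 1.8/cos42.7° = 2.449 m; N'_4 = 35·cos42.7° − 0·2.449 = 25.7; c'Δl = 3.43; W sinα = 23.7
Σc'Δl = 14.4 kN/m; ΣN' = 202.8 kN/m; ΣW sinα = 99.9 kN/m
Resisting = 14.4 + 202.8·tan30.2° = 14.4 + 118.0 = 132.4 kN/m
FS = 132.4 / 99.9 = 1.325

FS = 1.33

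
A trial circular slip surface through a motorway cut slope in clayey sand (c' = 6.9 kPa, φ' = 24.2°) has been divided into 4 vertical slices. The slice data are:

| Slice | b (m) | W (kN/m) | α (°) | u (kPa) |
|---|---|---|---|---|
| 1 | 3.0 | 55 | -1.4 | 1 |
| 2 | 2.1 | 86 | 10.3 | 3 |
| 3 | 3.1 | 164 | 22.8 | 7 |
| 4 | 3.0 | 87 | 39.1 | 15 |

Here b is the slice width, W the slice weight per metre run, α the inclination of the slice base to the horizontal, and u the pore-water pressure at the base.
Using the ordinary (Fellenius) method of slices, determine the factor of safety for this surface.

FS = 1.55

Ordinary method of slices: FS = Σ[c'·Δl_i + (W_i cosα_i − u_i·Δl_i)·tanφ'] / Σ W_i sinα_i, with Δl_i = b_i / cosα_i.
Slice 1: Δl = 3.0/cos(-1.4°) = 3.001 m; N'_1 = 55·cos(-1.4°) − 1·3.001 = 52.0; c'Δl = 20.71; W sinα = -1.3
Slice 2: Δl = 2.1/cos10.3° = 2.134 m; N'_2 = 86·cos10.3° − 3·2.134 = 78.2; c'Δl = 14.73; W sinα = 15.4
Slice 3: Δl = 3.1/cos22.8° = 3.363 m; N'_3 = 164·cos22.8° − 7·3.363 = 127.6; c'Δl = 23.20; W sinα = 63.6
Slice 4: Δl = 3.0/cos39.1° = 3.866 m; N'_4 = 87·cos39.1° − 15·3.866 = 9.5; c'Δl = 26.67; W sinα = 54.9
Σc'Δl = 85.3 kN/m; ΣN' = 267.4 kN/m; ΣW sinα = 132.5 kN/m
Resisting = 85.3 + 267.4·tan24.2° = 85.3 + 120.2 = 205.5 kN/m
FS = 205.5 / 132.5 = 1.551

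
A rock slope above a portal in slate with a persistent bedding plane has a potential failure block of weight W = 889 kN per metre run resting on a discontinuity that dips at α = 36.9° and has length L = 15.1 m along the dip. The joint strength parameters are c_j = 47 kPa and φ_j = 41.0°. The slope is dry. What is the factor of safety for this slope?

Resolving the block weight along and normal to the plane and applying the Mohr–Coulomb strength on the joint:
N' = W cosα = 889·cos36.9° = 710.9 kN/m
Driving force T = W sinα = 889·sin36.9° = 533.8 kN/m
Resisting force R = c_j·L + N'·tanφ_j = 47·15.1 + 710.9·tan41.0° = 709.7 + 618.0 = 1327.7 kN/m
FS = R / T = 1327.7 / 533.8 = 2.487

FS = 2.49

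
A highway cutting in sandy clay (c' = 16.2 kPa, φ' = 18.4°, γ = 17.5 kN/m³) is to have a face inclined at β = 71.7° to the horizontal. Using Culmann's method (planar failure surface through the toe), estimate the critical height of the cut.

Culmann's analysis gives the critical failure plane at α_cr = (β + φ')/2 = (71.7 + 18.4)/2 = 45.0°, and the critical height
H_c = (4c'/γ) · sinβ cosφ' / [1 − cos(β − φ')]
    = (4·16.2/17.5) · sin71.7°·cos18.4° / [1 − cos(53.3°)]
    = 3.703 · 0.9494·0.9489 / [1 − 0.5976]
    = 3.703 · 0.9009 / 0.4024
    = 8.29 m

H_c = 8.29 m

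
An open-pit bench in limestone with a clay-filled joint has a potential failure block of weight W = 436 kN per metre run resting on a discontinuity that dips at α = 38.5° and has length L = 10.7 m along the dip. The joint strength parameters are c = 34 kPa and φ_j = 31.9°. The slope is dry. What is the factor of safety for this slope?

FS = 2.12

Resolving the block weight along and normal to the plane and applying the Mohr–Coulomb strength on the joint:
N' = W cosα = 436·cos38.5° = 341.2 kN/m
Driving force T = W sinα = 436·sin38.5° = 271.4 kN/m
Resisting force R = c·L + N'·tanφ_j = 34·10.7 + 341.2·tan31.9° = 363.8 + 212.4 = 576.2 kN/m
FS = R / T = 576.2 / 271.4 = 2.123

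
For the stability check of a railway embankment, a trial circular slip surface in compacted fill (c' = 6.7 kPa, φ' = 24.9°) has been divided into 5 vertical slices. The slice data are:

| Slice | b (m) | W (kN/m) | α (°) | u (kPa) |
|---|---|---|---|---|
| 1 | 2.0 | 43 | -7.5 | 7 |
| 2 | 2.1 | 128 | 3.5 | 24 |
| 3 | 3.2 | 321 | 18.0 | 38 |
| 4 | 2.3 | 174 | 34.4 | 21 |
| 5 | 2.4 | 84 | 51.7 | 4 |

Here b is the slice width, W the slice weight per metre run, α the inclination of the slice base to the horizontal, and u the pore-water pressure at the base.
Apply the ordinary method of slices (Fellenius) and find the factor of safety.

FS = 1.06

Ordinary method of slices: FS = Σ[c'·Δl_i + (W_i cosα_i − u_i·Δl_i)·tanφ'] / Σ W_i sinα_i, with Δl_i = b_i / cosα_i.
Slice 1: Δl = 2.0/cos(-7.5°) = 2.017 m; N'_1 = 43·cos(-7.5°) − 7·2.017 = 28.5; c'Δl = 13.52; W sinα = -5.6
Slice 2: Δl = 2.1/cos3.5° = 2.104 m; N'_2 = 128·cos3.5° − 24·2.104 = 77.3; c'Δl = 14.10; W sinα = 7.8
Slice 3: Δl = 3.2/cos18.0° = 3.365 m; N'_3 = 321·cos18.0° − 38·3.365 = 177.4; c'Δl = 22.54; W sinα = 99.2
Slice 4: Δl = 2.3/cos34.4° = 2.787 m; N'_4 = 174·cos34.4° − 21·2.787 = 85.0; c'Δl = 18.68; W sinα = 98.3
Slice 5: Δl = 2.4/cos51.7° = 3.872 m; N'_5 = 84·cos51.7° − 4·3.872 = 36.6; c'Δl = 25.94; W sinα = 65.9
Σc'Δl = 94.8 kN/m; ΣN' = 404.8 kN/m; ΣW sinα = 265.6 kN/m
Resisting = 94.8 + 404.8·tan24.9° = 94.8 + 187.9 = 282.7 kN/m
FS = 282.7 / 265.6 = 1.064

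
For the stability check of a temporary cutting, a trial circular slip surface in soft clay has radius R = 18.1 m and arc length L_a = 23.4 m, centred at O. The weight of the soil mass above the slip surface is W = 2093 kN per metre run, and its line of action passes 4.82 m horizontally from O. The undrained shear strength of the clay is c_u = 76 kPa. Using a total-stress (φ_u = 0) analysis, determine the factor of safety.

FS = 3.19

Taking moments about the centre O, the resisting moment is provided by the undrained shear strength acting along the arc:
M_R = c_u·L_a·R = 76·23.40·18.1 = 32189.0 kN·m/m
M_D = W·d = 2093·4.82 = 10088.3 kN·m/m
FS = M_R / M_D = 32189.0 / 10088.3 = 3.191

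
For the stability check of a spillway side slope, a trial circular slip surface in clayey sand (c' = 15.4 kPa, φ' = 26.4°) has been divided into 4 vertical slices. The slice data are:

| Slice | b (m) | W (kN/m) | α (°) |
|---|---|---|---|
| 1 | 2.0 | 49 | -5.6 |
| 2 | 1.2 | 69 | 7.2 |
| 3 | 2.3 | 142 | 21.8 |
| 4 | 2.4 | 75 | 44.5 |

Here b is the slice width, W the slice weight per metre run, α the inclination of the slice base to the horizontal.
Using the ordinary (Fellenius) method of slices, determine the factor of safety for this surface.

FS = 2.65

Ordinary method of slices: FS = Σ[c'·Δl_i + (W_i cosα_i)·tanφ'] / Σ W_i sinα_i, with Δl_i = b_i / cosα_i.
Slice 1: Δl = 2.0/cos(-5.6°) = 2.010 m; N'_1 = 49·cos(-5.6°) = 48.8; c'Δl = 30.95; W sinα = -4.8
Slice 2: Δl = 1.2/cos7.2° = 1.210 m; N'_2 = 69·cos7.2° = 68.5; c'Δl = 18.63; W sinα = 8.6
Slice 3: Δl = 2.3/cos21.8° = 2.477 m; N'_3 = 142·cos21.8° = 131.8; c'Δl = 38.15; W sinα = 52.7
Slice 4: Δl = 2.4/cos44.5° = 3.365 m; N'_4 = 75·cos44.5° = 53.5; c'Δl = 51.82; W sinα = 52.6
Σc'Δl = 139.5 kN/m; ΣN' = 302.6 kN/m; ΣW sinα = 109.2 kN/m
Resisting = 139.5 + 302.6·tan26.4° = 139.5 + 150.2 = 289.7 kN/m
FS = 289.7 / 109.2 = 2.654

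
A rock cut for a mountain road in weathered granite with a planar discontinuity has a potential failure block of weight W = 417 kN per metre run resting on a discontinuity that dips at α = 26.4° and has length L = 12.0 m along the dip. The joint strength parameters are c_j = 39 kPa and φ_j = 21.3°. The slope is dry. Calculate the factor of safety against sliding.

Resolving the block weight along and normal to the plane and applying the Mohr–Coulomb strength on the joint:
N' = W cosα = 417·cos26.4° = 373.5 kN/m
Driving force T = W sinα = 417·sin26.4° = 185.4 kN/m
Resisting force R = c_j·L + N'·tanφ_j = 39·12.0 + 373.5·tan21.3° = 468.0 + 145.6 = 613.6 kN/m
FS = R / T = 613.6 / 185.4 = 3.310

FS = 3.31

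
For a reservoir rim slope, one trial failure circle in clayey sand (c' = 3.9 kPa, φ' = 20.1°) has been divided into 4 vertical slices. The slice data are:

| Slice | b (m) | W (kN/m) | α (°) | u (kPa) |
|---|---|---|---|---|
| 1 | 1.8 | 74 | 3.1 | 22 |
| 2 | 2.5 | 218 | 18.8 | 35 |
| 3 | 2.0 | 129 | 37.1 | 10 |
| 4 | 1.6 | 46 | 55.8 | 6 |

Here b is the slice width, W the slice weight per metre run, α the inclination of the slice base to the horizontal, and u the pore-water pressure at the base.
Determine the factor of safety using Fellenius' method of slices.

FS = 0.65

Ordinary method of slices: FS = Σ[c'·Δl_i + (W_i cosα_i − u_i·Δl_i)·tanφ'] / Σ W_i sinα_i, with Δl_i = b_i / cosα_i.
Slice 1: Δl = 1.8/cos3.1° = 1.803 m; N'_1 = 74·cos3.1° − 22·1.803 = 34.2; c'Δl = 7.03; W sinα = 4.0
Slice 2: Δl = 2.5/cos18.8° = 2.641 m; N'_2 = 218·cos18.8° − 35·2.641 = 113.9; c'Δl = 10.30; W sinα = 70.3
Slice 3: Δl = 2.0/cos37.1° = 2.508 m; N'_3 = 129·cos37.1° − 10·2.508 = 77.8; c'Δl = 9.78; W sinα = 77.8
Slice 4: Δl = 1.6/cos55.8° = 2.847 m; N'_4 = 46·cos55.8° − 6·2.847 = 8.8; c'Δl = 11.10; W sinα = 38.0
Σc'Δl = 38.2 kN/m; ΣN' = 234.8 kN/m; ΣW sinα = 190.1 kN/m
Resisting = 38.2 + 234.8·tan20.1° = 38.2 + 85.9 = 124.1 kN/m
FS = 124.1 / 190.1 = 0.653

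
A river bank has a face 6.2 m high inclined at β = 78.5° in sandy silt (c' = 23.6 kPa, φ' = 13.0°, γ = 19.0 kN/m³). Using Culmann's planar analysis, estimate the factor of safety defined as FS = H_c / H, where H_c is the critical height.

FS = 1.31

H_c = (4c'/γ) · sinβ cosφ' / [1 − cos(β − φ')]
    = (4·23.6/19.0) · sin78.5°·cos13.0° / [1 − cos65.5°]
    = 4.968 · 0.9548 / 0.5853 = 8.10 m
FS = H_c / H = 8.10 / 6.2 = 1.307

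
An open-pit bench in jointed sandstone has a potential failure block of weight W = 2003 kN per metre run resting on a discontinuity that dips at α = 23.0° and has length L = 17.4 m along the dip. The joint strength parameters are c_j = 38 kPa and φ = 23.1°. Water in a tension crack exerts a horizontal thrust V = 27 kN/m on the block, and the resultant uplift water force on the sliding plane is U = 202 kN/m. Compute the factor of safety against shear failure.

FS = 1.68

Resolving the block weight along and normal to the plane and applying the Mohr–Coulomb strength on the joint:
N' = W cosα − U − V sinα = 2003·cos23.0° − 202 − 27·sin23.0° = 1631.2 kN/m
Driving force T = W sinα + V cosα = 2003·sin23.0° + 27·cos23.0° = 807.5 kN/m
Resisting force R = c_j·L + N'·tanφ = 38·17.4 + 1631.2·tan23.1° = 661.2 + 695.8 = 1357.0 kN/m
FS = R / T = 1357.0 / 807.5 = 1.680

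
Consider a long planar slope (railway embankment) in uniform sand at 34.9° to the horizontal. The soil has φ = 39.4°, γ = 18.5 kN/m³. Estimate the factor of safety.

FS = 1.18

For a dry cohesionless infinite slope the factor of safety is FS = tanφ / tanβ.
FS = tan39.4° / tan34.9° = 0.8214 / 0.6976 = 1.177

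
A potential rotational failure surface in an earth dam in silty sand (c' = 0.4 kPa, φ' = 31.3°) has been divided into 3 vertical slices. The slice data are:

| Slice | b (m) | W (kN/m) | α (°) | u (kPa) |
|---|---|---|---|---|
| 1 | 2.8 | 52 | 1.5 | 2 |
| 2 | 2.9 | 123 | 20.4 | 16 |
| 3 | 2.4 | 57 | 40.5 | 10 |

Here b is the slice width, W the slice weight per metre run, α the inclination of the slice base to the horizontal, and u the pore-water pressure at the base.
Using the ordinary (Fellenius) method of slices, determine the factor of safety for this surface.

FS = 0.97

Ordinary method of slices: FS = Σ[c'·Δl_i + (W_i cosα_i − u_i·Δl_i)·tanφ'] / Σ W_i sinα_i, with Δl_i = b_i / cosα_i.
Slice 1: Δl = 2.8/cos1.5° = 2.801 m; N'_1 = 52·cos1.5° − 2·2.801 = 46.4; c'Δl = 1.12; W sinα = 1.4
Slice 2: Δl = 2.9/cos20.4° = 3.094 m; N'_2 = 123·cos20.4° − 16·3.094 = 65.8; c'Δl = 1.24; W sinα = 42.9
Slice 3: Δl = 2.4/cos40.5° = 3.156 m; N'_3 = 57·cos40.5° − 10·3.156 = 11.8; c'Δl = 1.26; W sinα = 37.0
Σc'Δl = 3.6 kN/m; ΣN' = 123.9 kN/m; ΣW sinα = 81.3 kN/m
Resisting = 3.6 + 123.9·tan31.3° = 3.6 + 75.4 = 79.0 kN/m
FS = 79.0 / 81.3 = 0.972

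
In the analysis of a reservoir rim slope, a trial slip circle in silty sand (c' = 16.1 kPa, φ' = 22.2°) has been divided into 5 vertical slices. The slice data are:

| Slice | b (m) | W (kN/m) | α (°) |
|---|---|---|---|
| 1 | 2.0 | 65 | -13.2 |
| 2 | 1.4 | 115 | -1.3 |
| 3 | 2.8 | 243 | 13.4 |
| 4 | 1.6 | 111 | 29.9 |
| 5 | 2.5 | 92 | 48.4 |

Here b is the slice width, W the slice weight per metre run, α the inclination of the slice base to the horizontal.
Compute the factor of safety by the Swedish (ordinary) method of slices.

Ordinary method of slices: FS = Σ[c'·Δl_i + (W_i cosα_i)·tanφ'] / Σ W_i sinα_i, with Δl_i = b_i / cosα_i.
Slice 1: Δl = 2.0/cos(-13.2°) = 2.054 m; N'_1 = 65·cos(-13.2°) = 63.3; c'Δl = 33.07; W sinα = -14.8
Slice 2: Δl = 1.4/cos(-1.3°) = 1.400 m; N'_2 = 115·cos(-1.3°) = 115.0; c'Δl = 22.55; W sinα = -2.6
Slice 3: Δl = 2.8/cos13.4° = 2.878 m; N'_3 = 243·cos13.4° = 236.4; c'Δl = 46.34; W sinα = 56.3
Slice 4: Δl = 1.6/cos29.9° = 1.846 m; N'_4 = 111·cos29.9° = 96.2; c'Δl = 29.72; W sinα = 55.3
Slice 5: Δl = 2.5/cos48.4° = 3.765 m; N'_5 = 92·cos48.4° = 61.1; c'Δl = 60.62; W sinα = 68.8
Σc'Δl = 192.3 kN/m; ΣN' = 571.9 kN/m; ΣW sinα = 163.0 kN/m
Resisting = 192.3 + 571.9·tan22.2° = 192.3 + 233.4 = 425.7 kN/m
FS = 425.7 / 163.0 = 2.612

FS = 2.61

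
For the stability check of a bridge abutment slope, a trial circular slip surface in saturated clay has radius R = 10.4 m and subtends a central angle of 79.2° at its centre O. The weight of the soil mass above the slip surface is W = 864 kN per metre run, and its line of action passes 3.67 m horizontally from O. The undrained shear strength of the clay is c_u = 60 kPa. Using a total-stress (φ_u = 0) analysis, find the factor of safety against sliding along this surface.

Taking moments about the centre O, the resisting moment is provided by the undrained shear strength acting along the arc:
Arc length L_a = R·θ = 10.4·(79.2°·π/180) = 10.4·1.3823 = 14.38 m
M_R = c_u·L_a·R = 60·14.38·10.4 = 8970.6 kN·m/m
M_D = W·d = 864·3.67 = 3170.9 kN·m/m
FS = M_R / M_D = 8970.6 / 3170.9 = 2.829

FS = 2.83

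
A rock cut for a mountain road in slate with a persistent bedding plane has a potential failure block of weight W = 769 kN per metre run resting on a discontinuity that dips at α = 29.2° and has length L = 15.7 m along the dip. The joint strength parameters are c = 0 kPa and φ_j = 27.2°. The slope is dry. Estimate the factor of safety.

Resolving the block weight along and normal to the plane and applying the Mohr–Coulomb strength on the joint:
N' = W cosα = 769·cos29.2° = 671.3 kN/m
Driving force T = W sinα = 769·sin29.2° = 375.2 kN/m
Resisting force R = c·L + N'·tanφ_j = 0·15.7 + 671.3·tan27.2° = 0.0 + 345.0 = 345.0 kN/m
FS = R / T = 345.0 / 375.2 = 0.920

FS = 0.92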